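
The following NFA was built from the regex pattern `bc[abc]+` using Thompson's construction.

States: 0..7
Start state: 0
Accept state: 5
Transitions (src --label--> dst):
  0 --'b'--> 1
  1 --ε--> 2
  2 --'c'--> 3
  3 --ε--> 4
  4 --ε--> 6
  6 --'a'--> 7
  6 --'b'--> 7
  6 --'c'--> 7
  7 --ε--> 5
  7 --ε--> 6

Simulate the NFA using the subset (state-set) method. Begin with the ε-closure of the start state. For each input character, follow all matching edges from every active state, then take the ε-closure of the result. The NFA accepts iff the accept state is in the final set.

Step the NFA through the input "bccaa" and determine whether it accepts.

Answer: ACCEPT

Derivation:
S₀ = ε-closure({0}) = {0}
'b' @ 1: {1,2}
'c' @ 2: {3,4,6}
'c' @ 3: {5,6,7}  (accept∈set)
'a' @ 4: {5,6,7}  (accept∈set)
'a' @ 5: {5,6,7}  (accept∈set)
end set {5,6,7} — state 5 in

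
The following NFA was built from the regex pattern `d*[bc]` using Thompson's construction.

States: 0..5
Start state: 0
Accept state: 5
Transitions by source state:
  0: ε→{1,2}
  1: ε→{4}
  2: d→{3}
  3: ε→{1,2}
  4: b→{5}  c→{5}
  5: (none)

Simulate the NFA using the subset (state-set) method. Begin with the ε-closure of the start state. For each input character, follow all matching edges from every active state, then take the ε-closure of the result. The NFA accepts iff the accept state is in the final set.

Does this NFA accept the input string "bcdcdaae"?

initial (ε-close {0}): {0,1,2,4}
'b' @ 1: {5}  [accepting]
'c' @ 2: {}  — state set empty
rest 'dcdaae' ignored (set empty)
after full input: {}  (accept=5 not in)

Answer: REJECT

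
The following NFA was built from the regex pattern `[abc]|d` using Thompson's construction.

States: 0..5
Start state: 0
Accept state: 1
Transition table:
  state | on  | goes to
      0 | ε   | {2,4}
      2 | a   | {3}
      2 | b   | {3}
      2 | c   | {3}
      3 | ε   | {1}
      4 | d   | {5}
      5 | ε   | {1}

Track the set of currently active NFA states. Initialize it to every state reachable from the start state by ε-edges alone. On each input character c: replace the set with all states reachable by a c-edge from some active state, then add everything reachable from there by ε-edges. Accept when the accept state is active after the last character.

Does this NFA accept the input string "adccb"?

Answer: REJECT

Steps:
initial (ε-close {0}): {0,2,4}
'a' @ 1: {1,3}  ✓accept
'd' @ 2: {}  — no active states
rest 'ccb' ignored (set empty)
final: {}; accept 1 not in set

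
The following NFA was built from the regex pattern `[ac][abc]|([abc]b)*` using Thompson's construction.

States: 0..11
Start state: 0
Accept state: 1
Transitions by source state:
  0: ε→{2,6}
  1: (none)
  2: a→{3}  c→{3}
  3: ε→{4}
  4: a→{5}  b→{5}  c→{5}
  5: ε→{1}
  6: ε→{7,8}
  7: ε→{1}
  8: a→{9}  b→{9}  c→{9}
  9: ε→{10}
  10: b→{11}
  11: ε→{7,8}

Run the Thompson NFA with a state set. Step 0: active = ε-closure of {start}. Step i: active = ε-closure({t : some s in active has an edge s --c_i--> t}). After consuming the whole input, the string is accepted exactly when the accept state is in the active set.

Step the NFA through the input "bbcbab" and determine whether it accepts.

S₀ = ε-closure({0}) = {0,1,2,6,7,8}
'b' @ 1: {9,10}
'b' @ 2: {1,7,8,11}  (accept∈set)
'c' @ 3: {9,10}
'b' @ 4: {1,7,8,11}  (accept∈set)
'a' @ 5: {9,10}
'b' @ 6: {1,7,8,11}  (accept∈set)
end set {1,7,8,11} — state 1 in

Answer: ACCEPT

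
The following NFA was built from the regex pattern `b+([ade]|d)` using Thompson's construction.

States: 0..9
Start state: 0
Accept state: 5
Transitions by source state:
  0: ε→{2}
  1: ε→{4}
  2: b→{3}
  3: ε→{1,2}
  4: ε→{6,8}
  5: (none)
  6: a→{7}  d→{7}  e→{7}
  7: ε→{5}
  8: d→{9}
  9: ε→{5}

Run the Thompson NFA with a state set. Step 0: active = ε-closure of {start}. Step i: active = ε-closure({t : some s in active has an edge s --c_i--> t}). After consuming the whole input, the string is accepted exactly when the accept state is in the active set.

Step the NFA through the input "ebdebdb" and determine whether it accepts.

start: ε-closure({0}) = {0,2}
'e' @ 1: {}  — no active states
rest 'bdebdb' ignored (set empty)
final: {}; accept 5 not in set

Answer: REJECT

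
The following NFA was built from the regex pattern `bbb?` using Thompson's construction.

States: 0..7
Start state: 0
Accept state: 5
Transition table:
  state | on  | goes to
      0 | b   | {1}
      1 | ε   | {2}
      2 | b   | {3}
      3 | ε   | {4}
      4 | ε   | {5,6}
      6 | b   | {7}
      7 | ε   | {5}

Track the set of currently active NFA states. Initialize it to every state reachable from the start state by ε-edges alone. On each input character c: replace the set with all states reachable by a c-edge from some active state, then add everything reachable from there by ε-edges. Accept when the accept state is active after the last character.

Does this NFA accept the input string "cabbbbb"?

Answer: REJECT

Derivation:
S₀ = ε-closure({0}) = {0}
'c' @ 1: {}  — dead — no transitions
rest 'abbbbb' ignored (set empty)
end set {} — state 5 not in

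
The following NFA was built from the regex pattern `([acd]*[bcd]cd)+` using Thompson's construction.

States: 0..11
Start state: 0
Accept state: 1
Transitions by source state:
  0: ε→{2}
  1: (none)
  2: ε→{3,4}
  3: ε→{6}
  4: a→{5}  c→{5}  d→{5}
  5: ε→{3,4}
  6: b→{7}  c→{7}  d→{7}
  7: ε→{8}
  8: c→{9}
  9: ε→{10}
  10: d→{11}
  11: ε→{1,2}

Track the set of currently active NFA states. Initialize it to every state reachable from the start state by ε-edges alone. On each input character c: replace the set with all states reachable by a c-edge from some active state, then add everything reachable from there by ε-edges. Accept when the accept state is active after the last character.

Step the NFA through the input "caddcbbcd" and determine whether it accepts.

initial (ε-close {0}): {0,2,3,4,6}
'c' @ 1: {3,4,5,6,7,8}
'a' @ 2: {3,4,5,6}
'd' @ 3: {3,4,5,6,7,8}
'd' @ 4: {3,4,5,6,7,8}
'c' @ 5: {3,4,5,6,7,8,9,10}
'b' @ 6: {7,8}
'b' @ 7: {}  — dead — no transitions
rest 'cd' ignored (set empty)
final: {}; accept 1 not in set

Answer: REJECT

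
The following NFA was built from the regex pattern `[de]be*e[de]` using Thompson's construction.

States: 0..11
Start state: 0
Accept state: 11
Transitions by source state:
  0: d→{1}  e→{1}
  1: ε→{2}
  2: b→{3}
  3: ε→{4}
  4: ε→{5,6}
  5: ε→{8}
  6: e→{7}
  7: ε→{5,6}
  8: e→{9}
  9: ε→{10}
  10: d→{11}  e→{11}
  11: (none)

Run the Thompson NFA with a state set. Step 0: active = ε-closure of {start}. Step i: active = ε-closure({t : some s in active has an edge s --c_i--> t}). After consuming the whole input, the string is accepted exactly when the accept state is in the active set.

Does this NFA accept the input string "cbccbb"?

initial (ε-close {0}): {0}
'c' @ 1: {}  — no active states
rest 'bccbb' ignored (set empty)
after full input: {}  (accept=11 not in)

Answer: REJECT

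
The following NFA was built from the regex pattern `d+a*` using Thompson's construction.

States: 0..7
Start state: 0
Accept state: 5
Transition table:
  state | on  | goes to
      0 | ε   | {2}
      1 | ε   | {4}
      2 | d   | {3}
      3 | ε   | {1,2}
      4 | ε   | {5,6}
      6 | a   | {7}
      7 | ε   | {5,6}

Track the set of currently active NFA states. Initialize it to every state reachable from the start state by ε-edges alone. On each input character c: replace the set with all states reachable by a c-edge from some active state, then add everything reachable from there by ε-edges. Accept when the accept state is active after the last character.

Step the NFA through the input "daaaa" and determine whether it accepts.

Answer: ACCEPT

Trace:
initial (ε-close {0}): {0,2}
'd' @ 1: {1,2,3,4,5,6}  ✓accept
'a' @ 2: {5,6,7}  ✓accept
'a' @ 3: {5,6,7}  ✓accept
'a' @ 4: {5,6,7}  ✓accept
'a' @ 5: {5,6,7}  ✓accept
final: {5,6,7}; accept 5 in set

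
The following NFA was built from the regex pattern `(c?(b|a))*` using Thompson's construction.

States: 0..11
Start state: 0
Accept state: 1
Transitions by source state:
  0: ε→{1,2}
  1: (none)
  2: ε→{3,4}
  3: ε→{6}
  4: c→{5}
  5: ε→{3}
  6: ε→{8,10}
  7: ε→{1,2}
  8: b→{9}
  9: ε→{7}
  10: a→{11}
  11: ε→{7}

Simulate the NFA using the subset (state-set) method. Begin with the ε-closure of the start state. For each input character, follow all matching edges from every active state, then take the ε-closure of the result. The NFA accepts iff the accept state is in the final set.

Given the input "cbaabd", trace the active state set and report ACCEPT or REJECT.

Answer: REJECT

Derivation:
S₀ = ε-closure({0}) = {0,1,2,3,4,6,8,10}
'c' @ 1: {3,5,6,8,10}
'b' @ 2: {1,2,3,4,6,7,8,9,10}  (accept∈set)
'a' @ 3: {1,2,3,4,6,7,8,10,11}  (accept∈set)
'a' @ 4: {1,2,3,4,6,7,8,10,11}  (accept∈set)
'b' @ 5: {1,2,3,4,6,7,8,9,10}  (accept∈set)
'd' @ 6: {}  — state set empty
after full input: {}  (accept=1 not in)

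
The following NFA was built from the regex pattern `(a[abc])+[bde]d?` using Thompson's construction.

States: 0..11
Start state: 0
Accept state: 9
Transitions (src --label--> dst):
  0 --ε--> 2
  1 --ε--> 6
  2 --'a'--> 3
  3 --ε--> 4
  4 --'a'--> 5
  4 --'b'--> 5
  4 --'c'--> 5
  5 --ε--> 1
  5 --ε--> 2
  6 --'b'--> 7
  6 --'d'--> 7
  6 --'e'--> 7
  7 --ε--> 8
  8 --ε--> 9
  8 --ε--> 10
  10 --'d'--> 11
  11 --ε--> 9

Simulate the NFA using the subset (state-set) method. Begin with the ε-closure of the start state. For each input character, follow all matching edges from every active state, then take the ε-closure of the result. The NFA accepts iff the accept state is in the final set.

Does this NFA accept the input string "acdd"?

S₀ = ε-closure({0}) = {0,2}
'a' @ 1: {3,4}
'c' @ 2: {1,2,5,6}
'd' @ 3: {7,8,9,10}  (accept∈set)
'd' @ 4: {9,11}  (accept∈set)
after full input: {9,11}  (accept=9 in)

Answer: ACCEPT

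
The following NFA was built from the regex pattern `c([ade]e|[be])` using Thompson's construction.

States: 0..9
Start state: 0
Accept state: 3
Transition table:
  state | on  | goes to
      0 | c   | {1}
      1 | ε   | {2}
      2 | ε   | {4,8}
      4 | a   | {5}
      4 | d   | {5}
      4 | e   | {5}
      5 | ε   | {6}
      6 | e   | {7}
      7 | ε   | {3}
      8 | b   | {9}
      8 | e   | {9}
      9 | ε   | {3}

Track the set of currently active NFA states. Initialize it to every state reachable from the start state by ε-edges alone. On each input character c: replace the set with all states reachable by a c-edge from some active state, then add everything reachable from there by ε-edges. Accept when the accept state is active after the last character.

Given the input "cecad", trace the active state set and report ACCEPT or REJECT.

initial (ε-close {0}): {0}
'c' @ 1: {1,2,4,8}
'e' @ 2: {3,5,6,9}  (accept∈set)
'c' @ 3: {}  — dead — no transitions
rest 'ad' ignored (set empty)
after full input: {}  (accept=3 not in)

Answer: REJECT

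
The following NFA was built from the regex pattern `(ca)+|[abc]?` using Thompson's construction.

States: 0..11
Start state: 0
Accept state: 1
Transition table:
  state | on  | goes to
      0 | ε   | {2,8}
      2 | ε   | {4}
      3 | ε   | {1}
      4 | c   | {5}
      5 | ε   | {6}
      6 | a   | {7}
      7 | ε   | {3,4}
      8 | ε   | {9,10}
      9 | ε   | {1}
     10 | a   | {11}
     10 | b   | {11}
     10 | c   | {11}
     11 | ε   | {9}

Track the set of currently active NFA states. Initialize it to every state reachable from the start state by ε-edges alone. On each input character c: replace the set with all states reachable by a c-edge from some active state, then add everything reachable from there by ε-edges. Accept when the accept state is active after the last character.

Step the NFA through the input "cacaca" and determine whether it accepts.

initial (ε-close {0}): {0,1,2,4,8,9,10}
'c' @ 1: {1,5,6,9,11}  ✓accept
'a' @ 2: {1,3,4,7}  ✓accept
'c' @ 3: {5,6}
'a' @ 4: {1,3,4,7}  ✓accept
'c' @ 5: {5,6}
'a' @ 6: {1,3,4,7}  ✓accept
after full input: {1,3,4,7}  (accept=1 in)

Answer: ACCEPT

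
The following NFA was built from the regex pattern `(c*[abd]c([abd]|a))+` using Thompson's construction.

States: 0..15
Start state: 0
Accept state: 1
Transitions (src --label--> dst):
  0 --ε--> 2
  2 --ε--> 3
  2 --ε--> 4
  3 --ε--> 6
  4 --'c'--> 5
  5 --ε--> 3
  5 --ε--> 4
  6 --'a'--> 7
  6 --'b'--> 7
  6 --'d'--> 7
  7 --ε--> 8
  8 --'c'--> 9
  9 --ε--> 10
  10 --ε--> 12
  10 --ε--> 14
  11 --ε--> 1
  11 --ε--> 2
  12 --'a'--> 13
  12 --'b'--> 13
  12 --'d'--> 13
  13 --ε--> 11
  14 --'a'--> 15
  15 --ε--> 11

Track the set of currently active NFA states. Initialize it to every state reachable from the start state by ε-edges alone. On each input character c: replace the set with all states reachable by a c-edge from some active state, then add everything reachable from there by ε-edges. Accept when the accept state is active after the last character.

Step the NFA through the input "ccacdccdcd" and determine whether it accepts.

Answer: ACCEPT

Trace:
S₀ = ε-closure({0}) = {0,2,3,4,6}
'c' @ 1: {3,4,5,6}
'c' @ 2: {3,4,5,6}
'a' @ 3: {7,8}
'c' @ 4: {9,10,12,14}
'd' @ 5: {1,2,3,4,6,11,13}  [accepting]
'c' @ 6: {3,4,5,6}
'c' @ 7: {3,4,5,6}
'd' @ 8: {7,8}
'c' @ 9: {9,10,12,14}
'd' @ 10: {1,2,3,4,6,11,13}  [accepting]
end set {1,2,3,4,6,11,13} — state 1 in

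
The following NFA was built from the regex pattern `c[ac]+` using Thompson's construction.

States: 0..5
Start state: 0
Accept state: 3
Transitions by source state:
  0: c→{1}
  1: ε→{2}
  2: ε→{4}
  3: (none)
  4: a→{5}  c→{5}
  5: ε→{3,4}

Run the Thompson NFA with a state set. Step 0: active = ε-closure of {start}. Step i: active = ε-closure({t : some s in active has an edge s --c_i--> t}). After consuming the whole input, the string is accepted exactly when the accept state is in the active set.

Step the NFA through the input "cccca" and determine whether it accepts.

Answer: ACCEPT

Trace:
initial (ε-close {0}): {0}
'c' @ 1: {1,2,4}
'c' @ 2: {3,4,5}  (accept∈set)
'c' @ 3: {3,4,5}  (accept∈set)
'c' @ 4: {3,4,5}  (accept∈set)
'a' @ 5: {3,4,5}  (accept∈set)
end set {3,4,5} — state 3 in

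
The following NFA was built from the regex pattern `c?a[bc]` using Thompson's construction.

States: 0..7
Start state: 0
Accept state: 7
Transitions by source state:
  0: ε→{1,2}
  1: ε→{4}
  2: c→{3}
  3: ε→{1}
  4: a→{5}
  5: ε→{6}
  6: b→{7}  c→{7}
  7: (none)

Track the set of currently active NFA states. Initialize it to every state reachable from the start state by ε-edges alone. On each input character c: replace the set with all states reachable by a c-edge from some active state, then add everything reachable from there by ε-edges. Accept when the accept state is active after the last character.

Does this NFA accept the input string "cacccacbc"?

Answer: REJECT

Derivation:
initial (ε-close {0}): {0,1,2,4}
'c' @ 1: {1,3,4}
'a' @ 2: {5,6}
'c' @ 3: {7}  (accept∈set)
'c' @ 4: {}  — no active states
rest 'cacbc' ignored (set empty)
end set {} — state 7 not in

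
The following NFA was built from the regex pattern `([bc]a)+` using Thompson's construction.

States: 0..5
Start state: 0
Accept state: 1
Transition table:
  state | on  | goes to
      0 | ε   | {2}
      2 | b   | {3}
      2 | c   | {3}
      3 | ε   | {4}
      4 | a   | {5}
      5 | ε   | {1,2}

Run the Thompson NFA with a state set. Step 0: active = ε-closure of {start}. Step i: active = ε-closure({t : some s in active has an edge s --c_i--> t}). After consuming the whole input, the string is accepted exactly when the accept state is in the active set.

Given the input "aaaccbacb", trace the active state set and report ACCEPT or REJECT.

S₀ = ε-closure({0}) = {0,2}
'a' @ 1: {}  — state set empty
rest 'aaccbacb' ignored (set empty)
end set {} — state 1 not in

Answer: REJECT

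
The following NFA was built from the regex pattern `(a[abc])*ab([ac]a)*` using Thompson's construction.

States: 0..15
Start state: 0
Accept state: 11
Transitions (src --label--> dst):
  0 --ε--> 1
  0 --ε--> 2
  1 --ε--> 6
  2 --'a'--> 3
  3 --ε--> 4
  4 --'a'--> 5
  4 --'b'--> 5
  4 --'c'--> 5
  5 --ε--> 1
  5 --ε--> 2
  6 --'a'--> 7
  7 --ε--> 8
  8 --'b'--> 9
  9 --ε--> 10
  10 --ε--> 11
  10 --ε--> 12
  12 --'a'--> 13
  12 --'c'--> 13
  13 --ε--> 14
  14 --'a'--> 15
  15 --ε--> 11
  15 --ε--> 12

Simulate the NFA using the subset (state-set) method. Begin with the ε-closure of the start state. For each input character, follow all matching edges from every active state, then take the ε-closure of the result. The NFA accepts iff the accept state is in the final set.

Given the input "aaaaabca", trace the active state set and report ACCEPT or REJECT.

Answer: ACCEPT

Derivation:
S₀ = ε-closure({0}) = {0,1,2,6}
'a' @ 1: {3,4,7,8}
'a' @ 2: {1,2,5,6}
'a' @ 3: {3,4,7,8}
'a' @ 4: {1,2,5,6}
'a' @ 5: {3,4,7,8}
'b' @ 6: {1,2,5,6,9,10,11,12}  (accept∈set)
'c' @ 7: {13,14}
'a' @ 8: {11,12,15}  (accept∈set)
final: {11,12,15}; accept 11 in set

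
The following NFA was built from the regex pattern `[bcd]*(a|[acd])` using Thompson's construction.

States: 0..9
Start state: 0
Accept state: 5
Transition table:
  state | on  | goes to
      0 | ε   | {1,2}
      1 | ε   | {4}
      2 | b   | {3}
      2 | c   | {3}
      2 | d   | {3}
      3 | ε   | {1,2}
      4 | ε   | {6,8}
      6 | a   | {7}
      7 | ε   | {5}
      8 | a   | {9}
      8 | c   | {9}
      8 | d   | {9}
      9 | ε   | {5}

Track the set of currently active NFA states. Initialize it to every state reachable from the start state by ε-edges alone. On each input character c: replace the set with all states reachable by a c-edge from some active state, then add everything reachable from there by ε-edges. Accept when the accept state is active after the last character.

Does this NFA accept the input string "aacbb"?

start: ε-closure({0}) = {0,1,2,4,6,8}
'a' @ 1: {5,7,9}  (accept∈set)
'a' @ 2: {}  — dead — no transitions
rest 'cbb' ignored (set empty)
final: {}; accept 5 not in set

Answer: REJECT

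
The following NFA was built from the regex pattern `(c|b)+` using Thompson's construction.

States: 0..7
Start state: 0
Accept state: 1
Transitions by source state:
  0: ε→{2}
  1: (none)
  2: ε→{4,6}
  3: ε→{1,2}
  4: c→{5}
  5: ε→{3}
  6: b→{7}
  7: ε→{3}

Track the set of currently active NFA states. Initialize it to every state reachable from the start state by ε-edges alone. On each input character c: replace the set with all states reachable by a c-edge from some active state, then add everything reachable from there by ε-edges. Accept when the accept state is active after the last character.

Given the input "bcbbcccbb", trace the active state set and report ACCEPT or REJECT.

S₀ = ε-closure({0}) = {0,2,4,6}
'b' @ 1: {1,2,3,4,6,7}  (accept∈set)
'c' @ 2: {1,2,3,4,5,6}  (accept∈set)
'b' @ 3: {1,2,3,4,6,7}  (accept∈set)
'b' @ 4: {1,2,3,4,6,7}  (accept∈set)
'c' @ 5: {1,2,3,4,5,6}  (accept∈set)
'c' @ 6: {1,2,3,4,5,6}  (accept∈set)
'c' @ 7: {1,2,3,4,5,6}  (accept∈set)
'b' @ 8: {1,2,3,4,6,7}  (accept∈set)
'b' @ 9: {1,2,3,4,6,7}  (accept∈set)
end set {1,2,3,4,6,7} — state 1 in

Answer: ACCEPT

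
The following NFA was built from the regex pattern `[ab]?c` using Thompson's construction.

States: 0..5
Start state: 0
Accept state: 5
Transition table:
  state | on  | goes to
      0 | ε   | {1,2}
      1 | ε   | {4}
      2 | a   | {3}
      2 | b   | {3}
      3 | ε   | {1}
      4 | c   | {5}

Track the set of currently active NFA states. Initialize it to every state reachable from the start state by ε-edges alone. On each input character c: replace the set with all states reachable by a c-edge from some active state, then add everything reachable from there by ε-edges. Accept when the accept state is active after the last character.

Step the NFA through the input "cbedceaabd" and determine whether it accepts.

S₀ = ε-closure({0}) = {0,1,2,4}
'c' @ 1: {5}  [accepting]
'b' @ 2: {}  — no active states
rest 'edceaabd' ignored (set empty)
end set {} — state 5 not in

Answer: REJECT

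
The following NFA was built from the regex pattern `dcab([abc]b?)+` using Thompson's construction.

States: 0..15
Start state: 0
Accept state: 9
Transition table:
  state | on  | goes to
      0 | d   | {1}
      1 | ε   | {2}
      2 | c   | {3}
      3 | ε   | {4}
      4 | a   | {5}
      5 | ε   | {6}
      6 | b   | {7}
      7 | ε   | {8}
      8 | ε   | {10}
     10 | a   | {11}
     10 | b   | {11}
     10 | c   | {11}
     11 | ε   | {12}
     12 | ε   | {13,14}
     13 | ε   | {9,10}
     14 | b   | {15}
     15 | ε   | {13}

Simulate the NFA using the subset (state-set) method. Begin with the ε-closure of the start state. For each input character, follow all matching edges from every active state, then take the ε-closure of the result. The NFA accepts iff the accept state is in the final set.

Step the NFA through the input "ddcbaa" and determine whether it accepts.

initial (ε-close {0}): {0}
'd' @ 1: {1,2}
'd' @ 2: {}  — dead — no transitions
rest 'cbaa' ignored (set empty)
after full input: {}  (accept=9 not in)

Answer: REJECT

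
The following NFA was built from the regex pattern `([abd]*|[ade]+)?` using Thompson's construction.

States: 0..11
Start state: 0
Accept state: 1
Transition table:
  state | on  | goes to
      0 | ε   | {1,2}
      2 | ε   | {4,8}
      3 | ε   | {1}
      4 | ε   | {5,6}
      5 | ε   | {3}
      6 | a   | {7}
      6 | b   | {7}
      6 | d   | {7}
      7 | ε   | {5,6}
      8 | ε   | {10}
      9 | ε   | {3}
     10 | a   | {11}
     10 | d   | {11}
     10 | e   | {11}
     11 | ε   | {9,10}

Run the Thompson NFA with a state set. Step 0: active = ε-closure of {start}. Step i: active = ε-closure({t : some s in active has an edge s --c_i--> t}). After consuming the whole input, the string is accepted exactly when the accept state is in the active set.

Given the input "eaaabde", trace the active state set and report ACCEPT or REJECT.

Answer: REJECT

Derivation:
initial (ε-close {0}): {0,1,2,3,4,5,6,8,10}
'e' @ 1: {1,3,9,10,11}  [accepting]
'a' @ 2: {1,3,9,10,11}  [accepting]
'a' @ 3: {1,3,9,10,11}  [accepting]
'a' @ 4: {1,3,9,10,11}  [accepting]
'b' @ 5: {}  — no active states
rest 'de' ignored (set empty)
end set {} — state 1 not in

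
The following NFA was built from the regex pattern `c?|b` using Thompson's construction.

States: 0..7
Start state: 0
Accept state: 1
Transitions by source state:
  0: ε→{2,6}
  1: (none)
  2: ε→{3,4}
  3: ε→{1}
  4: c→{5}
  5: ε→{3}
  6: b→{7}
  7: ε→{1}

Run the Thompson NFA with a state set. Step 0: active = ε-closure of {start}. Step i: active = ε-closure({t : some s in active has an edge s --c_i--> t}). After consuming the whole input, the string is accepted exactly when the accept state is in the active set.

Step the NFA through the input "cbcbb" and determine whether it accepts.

initial (ε-close {0}): {0,1,2,3,4,6}
'c' @ 1: {1,3,5}  ✓accept
'b' @ 2: {}  — no active states
rest 'cbb' ignored (set empty)
end set {} — state 1 not in

Answer: REJECT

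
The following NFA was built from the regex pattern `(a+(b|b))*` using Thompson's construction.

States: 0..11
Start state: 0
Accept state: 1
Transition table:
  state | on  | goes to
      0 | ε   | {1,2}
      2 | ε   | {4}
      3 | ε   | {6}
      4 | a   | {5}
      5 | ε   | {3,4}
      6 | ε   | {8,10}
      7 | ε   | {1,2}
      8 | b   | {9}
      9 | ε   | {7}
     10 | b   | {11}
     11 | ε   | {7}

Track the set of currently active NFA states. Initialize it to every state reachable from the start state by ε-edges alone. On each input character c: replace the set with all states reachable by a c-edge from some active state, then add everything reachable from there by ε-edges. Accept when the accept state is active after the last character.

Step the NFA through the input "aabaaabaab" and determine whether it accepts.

start: ε-closure({0}) = {0,1,2,4}
'a' @ 1: {3,4,5,6,8,10}
'a' @ 2: {3,4,5,6,8,10}
'b' @ 3: {1,2,4,7,9,11}  ✓accept
'a' @ 4: {3,4,5,6,8,10}
'a' @ 5: {3,4,5,6,8,10}
'a' @ 6: {3,4,5,6,8,10}
'b' @ 7: {1,2,4,7,9,11}  ✓accept
'a' @ 8: {3,4,5,6,8,10}
'a' @ 9: {3,4,5,6,8,10}
'b' @ 10: {1,2,4,7,9,11}  ✓accept
end set {1,2,4,7,9,11} — state 1 in

Answer: ACCEPT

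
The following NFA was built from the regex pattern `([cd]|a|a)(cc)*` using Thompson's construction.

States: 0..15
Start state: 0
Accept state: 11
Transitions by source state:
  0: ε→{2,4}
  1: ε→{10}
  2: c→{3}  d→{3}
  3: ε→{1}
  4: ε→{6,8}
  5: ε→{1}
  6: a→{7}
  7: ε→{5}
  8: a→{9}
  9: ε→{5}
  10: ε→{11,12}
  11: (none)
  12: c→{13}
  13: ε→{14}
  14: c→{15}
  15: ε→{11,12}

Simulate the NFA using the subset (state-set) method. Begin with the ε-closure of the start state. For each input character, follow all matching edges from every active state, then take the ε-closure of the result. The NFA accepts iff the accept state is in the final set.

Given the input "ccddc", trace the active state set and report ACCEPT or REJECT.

initial (ε-close {0}): {0,2,4,6,8}
'c' @ 1: {1,3,10,11,12}  (accept∈set)
'c' @ 2: {13,14}
'd' @ 3: {}  — no active states
rest 'dc' ignored (set empty)
final: {}; accept 11 not in set

Answer: REJECT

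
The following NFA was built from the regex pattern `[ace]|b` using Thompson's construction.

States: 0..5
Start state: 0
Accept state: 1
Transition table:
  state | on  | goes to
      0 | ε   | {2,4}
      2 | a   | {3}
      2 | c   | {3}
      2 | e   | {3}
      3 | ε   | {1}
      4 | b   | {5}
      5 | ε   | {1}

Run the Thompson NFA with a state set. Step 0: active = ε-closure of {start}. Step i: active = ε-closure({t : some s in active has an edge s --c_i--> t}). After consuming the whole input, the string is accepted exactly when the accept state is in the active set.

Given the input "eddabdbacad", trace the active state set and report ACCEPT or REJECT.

S₀ = ε-closure({0}) = {0,2,4}
'e' @ 1: {1,3}  (accept∈set)
'd' @ 2: {}  — state set empty
rest 'dabdbacad' ignored (set empty)
end set {} — state 1 not in

Answer: REJECT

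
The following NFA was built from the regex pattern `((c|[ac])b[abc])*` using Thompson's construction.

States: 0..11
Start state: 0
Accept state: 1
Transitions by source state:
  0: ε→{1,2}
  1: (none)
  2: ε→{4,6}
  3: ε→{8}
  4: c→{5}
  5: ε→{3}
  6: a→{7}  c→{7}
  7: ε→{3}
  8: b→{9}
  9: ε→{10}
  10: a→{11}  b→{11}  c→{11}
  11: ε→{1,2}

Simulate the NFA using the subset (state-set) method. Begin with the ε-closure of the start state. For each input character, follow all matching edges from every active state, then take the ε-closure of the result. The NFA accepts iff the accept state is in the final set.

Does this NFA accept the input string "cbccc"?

initial (ε-close {0}): {0,1,2,4,6}
'c' @ 1: {3,5,7,8}
'b' @ 2: {9,10}
'c' @ 3: {1,2,4,6,11}  ✓accept
'c' @ 4: {3,5,7,8}
'c' @ 5: {}  — state set empty
end set {} — state 1 not in

Answer: REJECT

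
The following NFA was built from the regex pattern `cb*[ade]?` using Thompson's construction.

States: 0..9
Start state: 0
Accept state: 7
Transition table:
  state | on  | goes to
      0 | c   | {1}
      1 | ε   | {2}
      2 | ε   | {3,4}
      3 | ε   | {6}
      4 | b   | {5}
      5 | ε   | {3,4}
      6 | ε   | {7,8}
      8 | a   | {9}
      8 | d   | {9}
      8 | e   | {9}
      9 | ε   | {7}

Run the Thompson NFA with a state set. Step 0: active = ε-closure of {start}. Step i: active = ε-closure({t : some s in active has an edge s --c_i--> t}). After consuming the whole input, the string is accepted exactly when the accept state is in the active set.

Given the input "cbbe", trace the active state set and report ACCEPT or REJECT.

Answer: ACCEPT

Derivation:
initial (ε-close {0}): {0}
'c' @ 1: {1,2,3,4,6,7,8}  (accept∈set)
'b' @ 2: {3,4,5,6,7,8}  (accept∈set)
'b' @ 3: {3,4,5,6,7,8}  (accept∈set)
'e' @ 4: {7,9}  (accept∈set)
after full input: {7,9}  (accept=7 in)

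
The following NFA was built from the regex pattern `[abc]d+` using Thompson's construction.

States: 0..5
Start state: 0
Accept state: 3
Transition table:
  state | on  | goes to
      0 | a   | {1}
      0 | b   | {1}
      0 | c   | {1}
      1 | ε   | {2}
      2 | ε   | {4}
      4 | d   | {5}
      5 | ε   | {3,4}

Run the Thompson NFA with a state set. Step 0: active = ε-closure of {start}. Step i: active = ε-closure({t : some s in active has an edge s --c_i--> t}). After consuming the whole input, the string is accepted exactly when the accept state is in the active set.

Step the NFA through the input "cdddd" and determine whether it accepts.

initial (ε-close {0}): {0}
'c' @ 1: {1,2,4}
'd' @ 2: {3,4,5}  ✓accept
'd' @ 3: {3,4,5}  ✓accept
'd' @ 4: {3,4,5}  ✓accept
'd' @ 5: {3,4,5}  ✓accept
final: {3,4,5}; accept 3 in set

Answer: ACCEPT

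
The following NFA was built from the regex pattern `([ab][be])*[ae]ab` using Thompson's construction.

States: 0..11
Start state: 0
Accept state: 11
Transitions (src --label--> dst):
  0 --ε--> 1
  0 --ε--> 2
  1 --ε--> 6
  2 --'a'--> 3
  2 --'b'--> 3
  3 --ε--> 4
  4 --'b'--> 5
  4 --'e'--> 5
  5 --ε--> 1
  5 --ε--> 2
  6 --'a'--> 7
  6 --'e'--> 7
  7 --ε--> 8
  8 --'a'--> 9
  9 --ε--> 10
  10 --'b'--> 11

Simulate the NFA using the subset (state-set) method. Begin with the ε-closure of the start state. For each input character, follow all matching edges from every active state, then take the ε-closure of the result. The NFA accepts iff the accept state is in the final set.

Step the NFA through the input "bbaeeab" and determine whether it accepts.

initial (ε-close {0}): {0,1,2,6}
'b' @ 1: {3,4}
'b' @ 2: {1,2,5,6}
'a' @ 3: {3,4,7,8}
'e' @ 4: {1,2,5,6}
'e' @ 5: {7,8}
'a' @ 6: {9,10}
'b' @ 7: {11}  [accepting]
final: {11}; accept 11 in set

Answer: ACCEPT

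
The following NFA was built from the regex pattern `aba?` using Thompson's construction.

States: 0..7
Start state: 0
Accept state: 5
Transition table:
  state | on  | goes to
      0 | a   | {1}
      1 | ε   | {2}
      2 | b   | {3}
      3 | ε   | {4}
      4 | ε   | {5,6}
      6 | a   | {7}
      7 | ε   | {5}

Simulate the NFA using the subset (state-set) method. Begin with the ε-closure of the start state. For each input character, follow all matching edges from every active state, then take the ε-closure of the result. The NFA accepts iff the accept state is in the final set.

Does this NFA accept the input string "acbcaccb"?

Answer: REJECT

Trace:
initial (ε-close {0}): {0}
'a' @ 1: {1,2}
'c' @ 2: {}  — no active states
rest 'bcaccb' ignored (set empty)
final: {}; accept 5 not in set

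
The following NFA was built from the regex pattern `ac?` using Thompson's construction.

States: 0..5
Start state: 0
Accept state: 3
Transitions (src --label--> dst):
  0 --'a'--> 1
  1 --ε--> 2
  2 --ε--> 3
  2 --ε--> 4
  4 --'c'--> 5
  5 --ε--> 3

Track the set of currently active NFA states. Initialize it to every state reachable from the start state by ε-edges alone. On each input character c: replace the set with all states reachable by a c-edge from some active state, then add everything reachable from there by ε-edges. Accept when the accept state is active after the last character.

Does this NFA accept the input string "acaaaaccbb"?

Answer: REJECT

Steps:
initial (ε-close {0}): {0}
'a' @ 1: {1,2,3,4}  [accepting]
'c' @ 2: {3,5}  [accepting]
'a' @ 3: {}  — no active states
rest 'aaaccbb' ignored (set empty)
end set {} — state 3 not in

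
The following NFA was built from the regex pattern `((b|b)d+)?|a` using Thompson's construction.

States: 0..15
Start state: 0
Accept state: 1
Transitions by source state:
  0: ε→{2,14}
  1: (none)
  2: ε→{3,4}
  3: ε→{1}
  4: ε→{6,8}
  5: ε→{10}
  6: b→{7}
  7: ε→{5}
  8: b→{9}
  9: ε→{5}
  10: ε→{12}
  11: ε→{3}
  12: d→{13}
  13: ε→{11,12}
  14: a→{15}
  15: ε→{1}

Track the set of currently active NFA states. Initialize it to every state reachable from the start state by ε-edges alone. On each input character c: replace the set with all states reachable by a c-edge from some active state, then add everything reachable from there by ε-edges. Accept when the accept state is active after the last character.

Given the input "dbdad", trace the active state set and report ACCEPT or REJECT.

S₀ = ε-closure({0}) = {0,1,2,3,4,6,8,14}
'd' @ 1: {}  — no active states
rest 'bdad' ignored (set empty)
final: {}; accept 1 not in set

Answer: REJECT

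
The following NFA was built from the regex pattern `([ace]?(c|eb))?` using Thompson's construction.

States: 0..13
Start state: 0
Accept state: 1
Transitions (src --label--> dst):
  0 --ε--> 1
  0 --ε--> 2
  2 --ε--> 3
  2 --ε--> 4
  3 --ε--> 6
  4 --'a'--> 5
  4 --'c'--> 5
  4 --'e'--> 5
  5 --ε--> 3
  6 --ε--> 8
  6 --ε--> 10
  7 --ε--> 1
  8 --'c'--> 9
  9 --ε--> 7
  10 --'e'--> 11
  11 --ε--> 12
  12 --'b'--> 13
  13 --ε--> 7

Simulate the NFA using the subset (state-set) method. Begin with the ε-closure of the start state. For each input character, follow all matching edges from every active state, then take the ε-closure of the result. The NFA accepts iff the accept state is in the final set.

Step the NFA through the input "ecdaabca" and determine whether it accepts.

start: ε-closure({0}) = {0,1,2,3,4,6,8,10}
'e' @ 1: {3,5,6,8,10,11,12}
'c' @ 2: {1,7,9}  (accept∈set)
'd' @ 3: {}  — dead — no transitions
rest 'aabca' ignored (set empty)
after full input: {}  (accept=1 not in)

Answer: REJECT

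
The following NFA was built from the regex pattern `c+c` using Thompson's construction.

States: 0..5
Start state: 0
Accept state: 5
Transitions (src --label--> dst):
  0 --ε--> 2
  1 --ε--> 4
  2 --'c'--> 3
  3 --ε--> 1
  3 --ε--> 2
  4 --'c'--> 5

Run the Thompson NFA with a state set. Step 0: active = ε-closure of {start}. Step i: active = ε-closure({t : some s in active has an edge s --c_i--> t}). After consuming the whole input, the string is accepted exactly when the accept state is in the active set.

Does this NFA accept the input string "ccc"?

initial (ε-close {0}): {0,2}
'c' @ 1: {1,2,3,4}
'c' @ 2: {1,2,3,4,5}  [accepting]
'c' @ 3: {1,2,3,4,5}  [accepting]
end set {1,2,3,4,5} — state 5 in

Answer: ACCEPT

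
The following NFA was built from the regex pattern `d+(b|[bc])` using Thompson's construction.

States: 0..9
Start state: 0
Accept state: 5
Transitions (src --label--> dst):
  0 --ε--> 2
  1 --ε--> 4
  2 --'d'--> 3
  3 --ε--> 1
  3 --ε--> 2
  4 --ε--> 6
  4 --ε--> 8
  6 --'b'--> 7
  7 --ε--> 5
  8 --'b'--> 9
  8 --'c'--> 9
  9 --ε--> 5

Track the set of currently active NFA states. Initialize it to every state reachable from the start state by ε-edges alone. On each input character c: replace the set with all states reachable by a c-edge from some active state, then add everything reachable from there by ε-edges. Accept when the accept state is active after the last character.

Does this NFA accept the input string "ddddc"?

Answer: ACCEPT

Derivation:
start: ε-closure({0}) = {0,2}
'd' @ 1: {1,2,3,4,6,8}
'd' @ 2: {1,2,3,4,6,8}
'd' @ 3: {1,2,3,4,6,8}
'd' @ 4: {1,2,3,4,6,8}
'c' @ 5: {5,9}  (accept∈set)
end set {5,9} — state 5 in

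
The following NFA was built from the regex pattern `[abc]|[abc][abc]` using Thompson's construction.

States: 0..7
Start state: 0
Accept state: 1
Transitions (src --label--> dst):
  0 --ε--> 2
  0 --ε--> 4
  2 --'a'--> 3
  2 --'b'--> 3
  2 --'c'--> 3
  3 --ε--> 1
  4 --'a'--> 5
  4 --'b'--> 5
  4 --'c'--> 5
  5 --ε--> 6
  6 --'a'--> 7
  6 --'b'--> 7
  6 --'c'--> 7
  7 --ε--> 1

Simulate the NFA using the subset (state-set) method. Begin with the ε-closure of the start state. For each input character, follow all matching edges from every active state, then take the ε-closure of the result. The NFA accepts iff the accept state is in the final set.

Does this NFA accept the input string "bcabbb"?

initial (ε-close {0}): {0,2,4}
'b' @ 1: {1,3,5,6}  (accept∈set)
'c' @ 2: {1,7}  (accept∈set)
'a' @ 3: {}  — dead — no transitions
rest 'bbb' ignored (set empty)
after full input: {}  (accept=1 not in)

Answer: REJECT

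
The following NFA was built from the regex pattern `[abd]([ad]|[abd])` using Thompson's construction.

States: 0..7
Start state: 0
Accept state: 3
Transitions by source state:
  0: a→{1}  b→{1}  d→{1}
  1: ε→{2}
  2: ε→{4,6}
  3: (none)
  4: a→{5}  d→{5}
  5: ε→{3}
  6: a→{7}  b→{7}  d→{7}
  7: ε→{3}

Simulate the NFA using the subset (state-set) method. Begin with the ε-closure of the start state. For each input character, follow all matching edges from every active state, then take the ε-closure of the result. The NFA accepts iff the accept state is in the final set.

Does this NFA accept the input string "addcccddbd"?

S₀ = ε-closure({0}) = {0}
'a' @ 1: {1,2,4,6}
'd' @ 2: {3,5,7}  [accepting]
'd' @ 3: {}  — dead — no transitions
rest 'cccddbd' ignored (set empty)
after full input: {}  (accept=3 not in)

Answer: REJECT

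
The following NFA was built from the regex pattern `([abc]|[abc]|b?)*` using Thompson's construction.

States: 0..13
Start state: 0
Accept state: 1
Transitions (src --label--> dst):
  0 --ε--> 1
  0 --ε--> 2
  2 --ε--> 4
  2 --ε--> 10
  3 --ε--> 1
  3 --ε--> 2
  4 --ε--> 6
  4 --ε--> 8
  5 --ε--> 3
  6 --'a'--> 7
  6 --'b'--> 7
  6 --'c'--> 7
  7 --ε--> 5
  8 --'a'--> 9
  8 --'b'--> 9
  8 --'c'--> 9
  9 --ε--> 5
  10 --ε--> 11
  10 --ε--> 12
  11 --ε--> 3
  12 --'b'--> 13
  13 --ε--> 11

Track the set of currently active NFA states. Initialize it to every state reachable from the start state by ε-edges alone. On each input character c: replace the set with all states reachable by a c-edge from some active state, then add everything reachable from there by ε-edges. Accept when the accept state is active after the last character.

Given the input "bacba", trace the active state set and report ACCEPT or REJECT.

initial (ε-close {0}): {0,1,2,3,4,6,8,10,11,12}
'b' @ 1: {1,2,3,4,5,6,7,8,9,10,11,12,13}  [accepting]
'a' @ 2: {1,2,3,4,5,6,7,8,9,10,11,12}  [accepting]
'c' @ 3: {1,2,3,4,5,6,7,8,9,10,11,12}  [accepting]
'b' @ 4: {1,2,3,4,5,6,7,8,9,10,11,12,13}  [accepting]
'a' @ 5: {1,2,3,4,5,6,7,8,9,10,11,12}  [accepting]
end set {1,2,3,4,5,6,7,8,9,10,11,12} — state 1 in

Answer: ACCEPT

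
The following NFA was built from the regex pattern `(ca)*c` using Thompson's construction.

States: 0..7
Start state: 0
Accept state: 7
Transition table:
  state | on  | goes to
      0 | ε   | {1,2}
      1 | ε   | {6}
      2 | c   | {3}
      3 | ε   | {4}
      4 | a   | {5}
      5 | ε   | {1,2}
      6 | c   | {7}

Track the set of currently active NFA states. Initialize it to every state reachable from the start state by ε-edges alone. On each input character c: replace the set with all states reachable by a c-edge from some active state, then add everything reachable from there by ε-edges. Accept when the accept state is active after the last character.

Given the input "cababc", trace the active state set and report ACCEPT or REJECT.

Answer: REJECT

Derivation:
S₀ = ε-closure({0}) = {0,1,2,6}
'c' @ 1: {3,4,7}  (accept∈set)
'a' @ 2: {1,2,5,6}
'b' @ 3: {}  — dead — no transitions
rest 'abc' ignored (set empty)
final: {}; accept 7 not in set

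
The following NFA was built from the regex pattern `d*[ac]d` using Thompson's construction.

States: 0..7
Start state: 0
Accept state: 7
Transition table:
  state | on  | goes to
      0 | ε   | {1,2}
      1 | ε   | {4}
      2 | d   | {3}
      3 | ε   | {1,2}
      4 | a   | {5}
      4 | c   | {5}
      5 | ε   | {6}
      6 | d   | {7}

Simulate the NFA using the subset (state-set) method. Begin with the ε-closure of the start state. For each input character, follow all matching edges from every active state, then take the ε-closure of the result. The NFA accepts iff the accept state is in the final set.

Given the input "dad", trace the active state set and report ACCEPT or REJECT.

Answer: ACCEPT

Steps:
S₀ = ε-closure({0}) = {0,1,2,4}
'd' @ 1: {1,2,3,4}
'a' @ 2: {5,6}
'd' @ 3: {7}  (accept∈set)
after full input: {7}  (accept=7 in)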